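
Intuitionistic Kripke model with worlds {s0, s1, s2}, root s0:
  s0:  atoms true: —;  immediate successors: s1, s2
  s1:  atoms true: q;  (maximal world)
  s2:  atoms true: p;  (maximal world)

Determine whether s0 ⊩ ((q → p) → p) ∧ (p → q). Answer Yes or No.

s0 ⊮ ((q → p) → p) ∧ (p → q) since s0 fails p → q.

No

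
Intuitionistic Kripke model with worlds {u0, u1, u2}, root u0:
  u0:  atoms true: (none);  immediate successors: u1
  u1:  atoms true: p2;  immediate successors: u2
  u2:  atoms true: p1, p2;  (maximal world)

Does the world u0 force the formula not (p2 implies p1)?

No

u0 does not force not (p2 implies p1) since u2 is accessible from u0 and u2 forces p2 implies p1.
u2 forces p2 implies p1: every world accessible from u2 that forces p2 (namely u2) also forces p1.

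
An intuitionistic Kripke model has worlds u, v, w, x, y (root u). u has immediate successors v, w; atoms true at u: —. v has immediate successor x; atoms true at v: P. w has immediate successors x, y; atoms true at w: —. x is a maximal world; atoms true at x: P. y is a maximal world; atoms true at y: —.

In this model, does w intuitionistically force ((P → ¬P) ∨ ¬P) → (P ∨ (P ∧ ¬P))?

No

w ⊮ ((P → ¬P) ∨ ¬P) → (P ∨ (P ∧ ¬P)): at the accessible world y, y ⊩ (P → ¬P) ∨ ¬P but y ⊮ P ∨ (P ∧ ¬P).
y ⊮ P ∨ (P ∧ ¬P): neither disjunct is forced at y.
y lacks atom P, so y ⊮ P.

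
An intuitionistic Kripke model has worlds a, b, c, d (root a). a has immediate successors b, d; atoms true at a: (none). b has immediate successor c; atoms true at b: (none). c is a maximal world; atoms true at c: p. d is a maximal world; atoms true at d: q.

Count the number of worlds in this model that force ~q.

2

a: does not force it — a ||-/- ~q since d is accessible from a and d ||- q.
b: forces it.
c: forces it.
d: does not force it — d ||-/- ~q since d is accessible from d and d ||- q.
Worlds forcing the formula: {b, c}.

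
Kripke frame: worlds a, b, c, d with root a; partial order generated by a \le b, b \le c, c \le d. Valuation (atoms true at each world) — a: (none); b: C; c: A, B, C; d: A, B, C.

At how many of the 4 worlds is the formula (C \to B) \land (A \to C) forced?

2

a: does not force it — a \nVdash (C \to B) \land (A \to C) since a fails C \to B.
b: does not force it.
c: forces it.
d: forces it.
Worlds forcing the formula: {c, d}.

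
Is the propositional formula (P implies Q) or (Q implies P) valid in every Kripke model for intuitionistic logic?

No

This is the Gödel–Dummett linearity axiom, which is not intuitionistically valid.
A Kripke countermodel: worlds 0, 1, 2; order generated by 0 <= 1, 0 <= 2; atoms true at each world — 0:{}; 1:{P}; 2:{Q}.
0 does not force (P implies Q) or (Q implies P): neither disjunct is forced at 0.
0 does not force P implies Q: at the accessible world 1, 1 forces P but 1 does not force Q.
1 lacks atom Q, so 1 does not force Q.
So the root 0 does not force the formula.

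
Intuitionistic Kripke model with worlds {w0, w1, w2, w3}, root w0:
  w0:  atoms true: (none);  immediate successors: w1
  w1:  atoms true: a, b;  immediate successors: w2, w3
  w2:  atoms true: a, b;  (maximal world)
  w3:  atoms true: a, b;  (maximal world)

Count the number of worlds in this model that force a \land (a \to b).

w0: does not force it — w0 \nVdash a \land (a \to b) since w0 fails a.
w1: forces it.
w2: forces it.
w3: forces it.
Worlds forcing the formula: {w1, w2, w3}.

3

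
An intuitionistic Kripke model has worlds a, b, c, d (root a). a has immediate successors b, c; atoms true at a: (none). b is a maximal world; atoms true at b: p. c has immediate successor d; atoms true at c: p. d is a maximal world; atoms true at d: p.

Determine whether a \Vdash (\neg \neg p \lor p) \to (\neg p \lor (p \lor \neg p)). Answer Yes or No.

a \nVdash (\neg \neg p \lor p) \to (\neg p \lor (p \lor \neg p)): already at a itself, a \Vdash \neg \neg p \lor p but a \nVdash \neg p \lor (p \lor \neg p).
a \nVdash \neg p \lor (p \lor \neg p): neither disjunct is forced at a.
a \nVdash \neg p since b is accessible from a and b \Vdash p.

No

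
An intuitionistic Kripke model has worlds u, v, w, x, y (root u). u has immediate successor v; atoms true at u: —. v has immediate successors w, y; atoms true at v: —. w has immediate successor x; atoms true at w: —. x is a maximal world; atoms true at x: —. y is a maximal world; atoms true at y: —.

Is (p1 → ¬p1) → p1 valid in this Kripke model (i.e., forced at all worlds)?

No

Not every world: u ⊮ (p1 → ¬p1) → p1.
u ⊮ (p1 → ¬p1) → p1: already at u itself, u ⊩ p1 → ¬p1 but u ⊮ p1.
u lacks atom p1, so u ⊮ p1.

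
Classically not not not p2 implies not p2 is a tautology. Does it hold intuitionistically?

Yes

This is triple-negation reduction, which is intuitionistically derivable.
Assume not not not p2 and suppose p2. Then not not p2 (double-negation introduction), contradicting not not not p2. So not p2.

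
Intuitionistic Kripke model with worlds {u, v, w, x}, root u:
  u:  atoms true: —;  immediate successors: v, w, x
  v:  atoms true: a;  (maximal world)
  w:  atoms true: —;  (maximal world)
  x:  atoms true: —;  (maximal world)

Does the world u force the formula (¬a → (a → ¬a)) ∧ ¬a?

No

u ⊮ (¬a → (a → ¬a)) ∧ ¬a since u fails ¬a.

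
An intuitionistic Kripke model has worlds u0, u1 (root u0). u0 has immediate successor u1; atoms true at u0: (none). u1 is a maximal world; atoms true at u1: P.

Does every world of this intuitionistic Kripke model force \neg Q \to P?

Not every world: u0 \nVdash \neg Q \to P.
u0 \nVdash \neg Q \to P: already at u0 itself, u0 \Vdash \neg Q but u0 \nVdash P.
u0 lacks atom P, so u0 \nVdash P.

No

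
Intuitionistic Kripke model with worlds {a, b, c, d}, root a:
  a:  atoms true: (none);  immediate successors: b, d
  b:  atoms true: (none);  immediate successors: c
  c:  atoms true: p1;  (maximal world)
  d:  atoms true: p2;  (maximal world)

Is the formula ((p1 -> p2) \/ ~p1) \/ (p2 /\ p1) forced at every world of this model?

No

Not every world: a ||-/- ((p1 -> p2) \/ ~p1) \/ (p2 /\ p1).
a ||-/- ((p1 -> p2) \/ ~p1) \/ (p2 /\ p1): neither disjunct is forced at a.
a ||-/- (p1 -> p2) \/ ~p1: neither disjunct is forced at a.
a ||-/- p1 -> p2: at the accessible world c, c ||- p1 but c ||-/- p2.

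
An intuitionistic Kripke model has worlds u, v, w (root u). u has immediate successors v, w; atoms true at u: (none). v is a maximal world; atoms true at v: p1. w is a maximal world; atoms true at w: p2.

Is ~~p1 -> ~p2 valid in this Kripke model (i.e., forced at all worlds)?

u ||- ~~p1 -> ~p2: every world accessible from u that forces ~~p1 (namely v) also forces ~p2.
Since the root u forces ~~p1 -> ~p2 and forcing is persistent (monotone upward), every world forces it.

Yes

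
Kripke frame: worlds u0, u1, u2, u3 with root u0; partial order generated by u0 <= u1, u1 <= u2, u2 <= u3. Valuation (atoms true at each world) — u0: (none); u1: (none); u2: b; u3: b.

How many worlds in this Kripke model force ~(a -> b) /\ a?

u0: does not force it — u0 ||-/- ~(a -> b) /\ a since u0 fails ~(a -> b).
u1: does not force it — u1 ||-/- ~(a -> b) /\ a since u1 fails ~(a -> b).
u2: does not force it.
u3: does not force it.
Worlds forcing the formula: { }.

0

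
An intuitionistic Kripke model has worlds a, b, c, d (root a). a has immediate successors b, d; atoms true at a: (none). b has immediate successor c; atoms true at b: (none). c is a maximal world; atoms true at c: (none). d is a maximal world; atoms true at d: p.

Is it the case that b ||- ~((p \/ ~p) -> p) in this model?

Yes

b ||- ~((p \/ ~p) -> p): no world accessible from b forces (p \/ ~p) -> p.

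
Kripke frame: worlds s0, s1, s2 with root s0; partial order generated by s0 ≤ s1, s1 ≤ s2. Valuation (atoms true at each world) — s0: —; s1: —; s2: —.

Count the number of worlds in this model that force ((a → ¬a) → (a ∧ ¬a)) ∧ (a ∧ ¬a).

0

s0: does not force it — s0 ⊮ ((a → ¬a) → (a ∧ ¬a)) ∧ (a ∧ ¬a) since s0 fails (a → ¬a) → (a ∧ ¬a).
s1: does not force it — s1 ⊮ ((a → ¬a) → (a ∧ ¬a)) ∧ (a ∧ ¬a) since s1 fails (a → ¬a) → (a ∧ ¬a).
s2: does not force it.
Worlds forcing the formula: { }.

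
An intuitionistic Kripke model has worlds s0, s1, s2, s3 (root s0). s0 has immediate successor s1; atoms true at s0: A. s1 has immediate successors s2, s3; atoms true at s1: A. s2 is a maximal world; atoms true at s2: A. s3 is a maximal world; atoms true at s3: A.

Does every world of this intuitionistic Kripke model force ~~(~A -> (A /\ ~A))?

Yes

s0 ||- ~~(~A -> (A /\ ~A)): no world accessible from s0 forces ~(~A -> (A /\ ~A)).
Since the root s0 forces ~~(~A -> (A /\ ~A)) and forcing is persistent (monotone upward), every world forces it.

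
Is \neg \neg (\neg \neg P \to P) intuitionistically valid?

This is the double negation of double-negation elimination, which is intuitionistically derivable.
By Glivenko's theorem the double negation of any classical propositional tautology is intuitionistically provable; \neg \neg P \to P is classically a tautology.

Yes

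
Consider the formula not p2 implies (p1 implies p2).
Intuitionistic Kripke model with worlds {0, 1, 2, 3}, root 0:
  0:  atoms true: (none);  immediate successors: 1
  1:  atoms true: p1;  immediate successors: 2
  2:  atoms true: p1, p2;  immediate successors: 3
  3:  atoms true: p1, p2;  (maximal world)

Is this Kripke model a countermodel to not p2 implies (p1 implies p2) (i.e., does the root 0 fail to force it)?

No

0 forces not p2 implies (p1 implies p2) vacuously: no world accessible from 0 forces the antecedent not p2.
So the root 0 forces not p2 implies (p1 implies p2); the model is not a countermodel.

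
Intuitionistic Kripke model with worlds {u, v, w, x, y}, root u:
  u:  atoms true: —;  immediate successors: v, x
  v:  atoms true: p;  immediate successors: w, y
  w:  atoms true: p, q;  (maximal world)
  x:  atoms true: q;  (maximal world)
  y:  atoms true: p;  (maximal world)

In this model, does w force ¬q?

No

w ⊮ ¬q since w is accessible from w and w ⊩ q.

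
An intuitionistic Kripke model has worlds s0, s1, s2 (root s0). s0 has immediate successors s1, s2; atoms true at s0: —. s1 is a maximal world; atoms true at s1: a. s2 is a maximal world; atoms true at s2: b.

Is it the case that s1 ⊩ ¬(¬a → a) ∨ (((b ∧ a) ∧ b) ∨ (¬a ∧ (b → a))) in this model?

s1 ⊮ ¬(¬a → a) ∨ (((b ∧ a) ∧ b) ∨ (¬a ∧ (b → a))): neither disjunct is forced at s1.
s1 ⊮ ¬(¬a → a) since s1 is accessible from s1 and s1 ⊩ ¬a → a.
s1 ⊩ ¬a → a vacuously: no world accessible from s1 forces the antecedent ¬a.

No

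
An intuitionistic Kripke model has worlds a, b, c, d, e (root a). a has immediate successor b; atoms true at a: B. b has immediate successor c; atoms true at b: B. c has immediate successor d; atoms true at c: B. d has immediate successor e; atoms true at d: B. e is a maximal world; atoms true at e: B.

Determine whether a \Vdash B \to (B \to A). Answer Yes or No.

a \nVdash B \to (B \to A): already at a itself, a \Vdash B but a \nVdash B \to A.
a \nVdash B \to A: already at a itself, a \Vdash B but a \nVdash A.
a lacks atom A, so a \nVdash A.

No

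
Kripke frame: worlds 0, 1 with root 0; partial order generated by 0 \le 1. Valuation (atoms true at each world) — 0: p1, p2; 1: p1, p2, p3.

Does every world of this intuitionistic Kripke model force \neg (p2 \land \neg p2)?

Yes

0 \Vdash \neg (p2 \land \neg p2): no world accessible from 0 forces p2 \land \neg p2.
Since the root 0 forces \neg (p2 \land \neg p2) and forcing is persistent (monotone upward), every world forces it.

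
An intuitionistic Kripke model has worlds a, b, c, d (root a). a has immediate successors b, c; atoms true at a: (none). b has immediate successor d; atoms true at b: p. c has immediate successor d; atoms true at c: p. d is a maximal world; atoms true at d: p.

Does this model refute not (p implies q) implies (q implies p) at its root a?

No

a forces not (p implies q) implies (q implies p): every world accessible from a that forces not (p implies q) (namely a, b, c, d) also forces q implies p.
So the root a forces not (p implies q) implies (q implies p); the model is not a countermodel.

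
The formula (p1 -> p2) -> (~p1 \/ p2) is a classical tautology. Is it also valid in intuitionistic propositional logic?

This is the material-implication-as-disjunction principle, which is not intuitionistically valid.
A Kripke countermodel: worlds w0, w1; order generated by w0 <= w1; atoms true at each world — w0:{}; w1:{p1,p2}.
w0 ||-/- (p1 -> p2) -> (~p1 \/ p2): already at w0 itself, w0 ||- p1 -> p2 but w0 ||-/- ~p1 \/ p2.
w0 ||-/- ~p1 \/ p2: neither disjunct is forced at w0.
w0 ||-/- ~p1 since w1 is accessible from w0 and w1 ||- p1.
So the root w0 does not force the formula.

No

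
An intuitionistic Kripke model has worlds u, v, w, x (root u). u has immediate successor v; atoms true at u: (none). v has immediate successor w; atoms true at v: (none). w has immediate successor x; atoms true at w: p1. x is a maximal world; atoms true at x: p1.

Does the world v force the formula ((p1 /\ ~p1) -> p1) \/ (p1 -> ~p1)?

v ||- ((p1 /\ ~p1) -> p1) \/ (p1 -> ~p1) via the disjunct (p1 /\ ~p1) -> p1.

Yes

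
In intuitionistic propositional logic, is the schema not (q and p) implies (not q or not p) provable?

This is the constructively invalid direction of De Morgan's law for conjunction, which is not intuitionistically valid.
A Kripke countermodel: worlds w0, w1, w2; order generated by w0 <= w1, w0 <= w2; atoms true at each world — w0:{}; w1:{q}; w2:{p}.
w0 does not force not (q and p) implies (not q or not p): already at w0 itself, w0 forces not (q and p) but w0 does not force not q or not p.
w0 does not force not q or not p: neither disjunct is forced at w0.
w0 does not force not q since w1 is accessible from w0 and w1 forces q.
So the root w0 does not force the formula.

No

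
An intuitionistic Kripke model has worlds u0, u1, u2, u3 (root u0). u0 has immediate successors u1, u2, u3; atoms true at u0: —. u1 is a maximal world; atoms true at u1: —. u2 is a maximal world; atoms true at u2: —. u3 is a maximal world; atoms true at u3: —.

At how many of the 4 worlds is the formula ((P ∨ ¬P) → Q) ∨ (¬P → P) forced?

u0: does not force it — u0 ⊮ ((P ∨ ¬P) → Q) ∨ (¬P → P): neither disjunct is forced at u0.
u1: does not force it — u1 ⊮ ((P ∨ ¬P) → Q) ∨ (¬P → P): neither disjunct is forced at u1.
u2: does not force it — u2 ⊮ ((P ∨ ¬P) → Q) ∨ (¬P → P): neither disjunct is forced at u2.
u3: does not force it.
Worlds forcing the formula: { }.

0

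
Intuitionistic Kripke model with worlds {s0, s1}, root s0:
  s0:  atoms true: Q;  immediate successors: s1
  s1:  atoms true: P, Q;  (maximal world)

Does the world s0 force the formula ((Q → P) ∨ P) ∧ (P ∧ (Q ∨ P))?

No

s0 ⊮ ((Q → P) ∨ P) ∧ (P ∧ (Q ∨ P)) since s0 fails (Q → P) ∨ P.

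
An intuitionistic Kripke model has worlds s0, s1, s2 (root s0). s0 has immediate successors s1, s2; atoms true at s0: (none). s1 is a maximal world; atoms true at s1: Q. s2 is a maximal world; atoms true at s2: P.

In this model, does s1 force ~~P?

s1 ||-/- ~~P since s1 is accessible from s1 and s1 ||- ~P.
s1 ||- ~P: no world accessible from s1 forces P.

No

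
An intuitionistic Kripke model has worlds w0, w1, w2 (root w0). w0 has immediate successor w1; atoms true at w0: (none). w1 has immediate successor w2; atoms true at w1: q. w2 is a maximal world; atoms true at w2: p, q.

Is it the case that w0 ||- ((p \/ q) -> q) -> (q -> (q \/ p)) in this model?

w0 ||- ((p \/ q) -> q) -> (q -> (q \/ p)): every world accessible from w0 that forces (p \/ q) -> q (namely w0, w1, w2) also forces q -> (q \/ p).

Yes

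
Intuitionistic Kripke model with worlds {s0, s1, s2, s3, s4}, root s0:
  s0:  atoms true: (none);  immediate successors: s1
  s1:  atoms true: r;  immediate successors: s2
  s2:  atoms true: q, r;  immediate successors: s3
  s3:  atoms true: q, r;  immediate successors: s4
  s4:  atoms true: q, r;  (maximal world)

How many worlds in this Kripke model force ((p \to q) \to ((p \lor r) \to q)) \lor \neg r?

s0: does not force it — s0 \nVdash ((p \to q) \to ((p \lor r) \to q)) \lor \neg r: neither disjunct is forced at s0.
s1: does not force it — s1 \nVdash ((p \to q) \to ((p \lor r) \to q)) \lor \neg r: neither disjunct is forced at s1.
s2: forces it.
s3: forces it.
s4: forces it.
Worlds forcing the formula: {s2, s3, s4}.

3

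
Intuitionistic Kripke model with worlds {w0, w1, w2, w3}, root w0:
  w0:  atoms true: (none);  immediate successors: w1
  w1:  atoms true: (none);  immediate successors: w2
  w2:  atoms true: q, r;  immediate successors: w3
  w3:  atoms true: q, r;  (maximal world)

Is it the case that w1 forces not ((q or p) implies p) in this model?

Yes

w1 forces not ((q or p) implies p): no world accessible from w1 forces (q or p) implies p.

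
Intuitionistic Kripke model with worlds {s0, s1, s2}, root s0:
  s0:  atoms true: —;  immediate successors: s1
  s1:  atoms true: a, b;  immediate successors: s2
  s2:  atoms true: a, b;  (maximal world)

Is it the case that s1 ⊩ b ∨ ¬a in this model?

Yes

s1 ⊩ b ∨ ¬a via the disjunct b.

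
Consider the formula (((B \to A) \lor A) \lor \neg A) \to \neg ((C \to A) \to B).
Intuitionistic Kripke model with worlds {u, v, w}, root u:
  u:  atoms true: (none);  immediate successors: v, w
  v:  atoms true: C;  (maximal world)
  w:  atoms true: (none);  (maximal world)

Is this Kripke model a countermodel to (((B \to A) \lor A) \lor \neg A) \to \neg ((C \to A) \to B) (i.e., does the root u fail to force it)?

Yes

u \nVdash (((B \to A) \lor A) \lor \neg A) \to \neg ((C \to A) \to B): already at u itself, u \Vdash ((B \to A) \lor A) \lor \neg A but u \nVdash \neg ((C \to A) \to B).
u \nVdash \neg ((C \to A) \to B) since v is accessible from u and v \Vdash (C \to A) \to B.
v \Vdash (C \to A) \to B vacuously: no world accessible from v forces the antecedent C \to A.
So the root u does not force (((B \to A) \lor A) \lor \neg A) \to \neg ((C \to A) \to B); the model is a countermodel.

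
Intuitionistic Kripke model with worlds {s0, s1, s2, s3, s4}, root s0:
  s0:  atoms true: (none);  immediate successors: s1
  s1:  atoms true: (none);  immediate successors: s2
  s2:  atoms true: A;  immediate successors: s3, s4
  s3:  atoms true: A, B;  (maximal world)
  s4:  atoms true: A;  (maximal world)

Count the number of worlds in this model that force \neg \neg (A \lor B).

s0: forces it.
s1: forces it.
s2: forces it.
s3: forces it.
s4: forces it.
Worlds forcing the formula: {s0, s1, s2, s3, s4}.

5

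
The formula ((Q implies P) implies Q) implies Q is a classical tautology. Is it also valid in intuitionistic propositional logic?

No

This is Peirce's law, which is not intuitionistically valid.
A Kripke countermodel: worlds a, b; order generated by a <= b; atoms true at each world — a:{}; b:{Q}.
a does not force ((Q implies P) implies Q) implies Q: already at a itself, a forces (Q implies P) implies Q but a does not force Q.
a lacks atom Q, so a does not force Q.
So the root a does not force the formula.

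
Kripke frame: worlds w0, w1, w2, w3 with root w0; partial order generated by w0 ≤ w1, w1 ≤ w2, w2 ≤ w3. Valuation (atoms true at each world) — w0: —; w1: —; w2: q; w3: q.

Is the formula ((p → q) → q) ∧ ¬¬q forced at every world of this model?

No

Not every world: w0 ⊮ ((p → q) → q) ∧ ¬¬q.
w0 ⊮ ((p → q) → q) ∧ ¬¬q since w0 fails (p → q) → q.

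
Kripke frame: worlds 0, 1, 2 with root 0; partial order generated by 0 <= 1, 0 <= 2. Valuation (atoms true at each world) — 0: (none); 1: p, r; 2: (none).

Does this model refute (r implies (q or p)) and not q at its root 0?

No

0 forces (r implies (q or p)) and not q since 0 forces both conjuncts.
So the root 0 forces (r implies (q or p)) and not q; the model is not a countermodel.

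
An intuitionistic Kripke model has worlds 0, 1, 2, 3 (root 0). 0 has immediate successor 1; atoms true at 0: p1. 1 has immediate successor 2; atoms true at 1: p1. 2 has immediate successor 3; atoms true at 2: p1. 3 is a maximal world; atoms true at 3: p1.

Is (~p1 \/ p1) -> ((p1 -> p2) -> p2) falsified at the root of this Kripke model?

No

0 ||- (~p1 \/ p1) -> ((p1 -> p2) -> p2): every world accessible from 0 that forces ~p1 \/ p1 (namely 0, 1, 2, 3) also forces (p1 -> p2) -> p2.
So the root 0 forces (~p1 \/ p1) -> ((p1 -> p2) -> p2); the model is not a countermodel.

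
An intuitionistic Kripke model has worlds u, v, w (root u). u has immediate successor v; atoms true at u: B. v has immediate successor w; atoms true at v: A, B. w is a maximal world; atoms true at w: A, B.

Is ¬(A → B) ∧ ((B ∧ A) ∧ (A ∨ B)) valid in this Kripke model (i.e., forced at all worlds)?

Not every world: u ⊮ ¬(A → B) ∧ ((B ∧ A) ∧ (A ∨ B)).
u ⊮ ¬(A → B) ∧ ((B ∧ A) ∧ (A ∨ B)) since u fails ¬(A → B).

No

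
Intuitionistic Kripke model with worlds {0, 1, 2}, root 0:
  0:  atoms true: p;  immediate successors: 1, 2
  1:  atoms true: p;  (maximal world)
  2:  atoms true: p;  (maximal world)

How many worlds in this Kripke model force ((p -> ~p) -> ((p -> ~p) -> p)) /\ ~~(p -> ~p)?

0: does not force it — 0 ||-/- ((p -> ~p) -> ((p -> ~p) -> p)) /\ ~~(p -> ~p) since 0 fails ~~(p -> ~p).
1: does not force it.
2: does not force it.
Worlds forcing the formula: { }.

0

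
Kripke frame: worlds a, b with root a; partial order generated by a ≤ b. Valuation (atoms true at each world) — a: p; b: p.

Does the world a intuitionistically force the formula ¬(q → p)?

a ⊮ ¬(q → p) since a is accessible from a and a ⊩ q → p.
a ⊩ q → p vacuously: no world accessible from a forces the antecedent q.

No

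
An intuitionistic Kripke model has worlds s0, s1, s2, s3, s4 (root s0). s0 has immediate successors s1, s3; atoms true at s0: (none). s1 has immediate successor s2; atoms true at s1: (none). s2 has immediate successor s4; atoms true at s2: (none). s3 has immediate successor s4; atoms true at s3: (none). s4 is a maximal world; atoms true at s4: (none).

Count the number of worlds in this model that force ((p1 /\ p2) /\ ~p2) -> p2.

s0: forces it.
s1: forces it.
s2: forces it.
s3: forces it.
s4: forces it.
Worlds forcing the formula: {s0, s1, s2, s3, s4}.

5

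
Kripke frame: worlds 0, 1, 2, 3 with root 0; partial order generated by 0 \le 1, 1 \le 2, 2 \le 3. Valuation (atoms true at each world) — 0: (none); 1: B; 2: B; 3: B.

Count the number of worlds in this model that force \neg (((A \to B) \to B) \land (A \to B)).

0

0: does not force it — 0 \nVdash \neg (((A \to B) \to B) \land (A \to B)) since 1 is accessible from 0 and 1 \Vdash ((A \to B) \to B) \land (A \to B).
1: does not force it — 1 \nVdash \neg (((A \to B) \to B) \land (A \to B)) since 1 is accessible from 1 and 1 \Vdash ((A \to B) \to B) \land (A \to B).
2: does not force it.
3: does not force it.
Worlds forcing the formula: { }.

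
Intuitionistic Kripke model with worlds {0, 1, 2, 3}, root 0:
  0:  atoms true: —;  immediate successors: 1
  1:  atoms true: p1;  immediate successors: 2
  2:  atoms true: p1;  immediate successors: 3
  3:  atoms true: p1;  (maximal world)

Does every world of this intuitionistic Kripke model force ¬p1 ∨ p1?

No

Not every world: 0 ⊮ ¬p1 ∨ p1.
0 ⊮ ¬p1 ∨ p1: neither disjunct is forced at 0.
0 ⊮ ¬p1 since 1 is accessible from 0 and 1 ⊩ p1.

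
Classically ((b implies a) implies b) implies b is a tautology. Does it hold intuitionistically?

This is Peirce's law, which is not intuitionistically valid.
A Kripke countermodel: worlds 0, 1; order generated by 0 <= 1; atoms true at each world — 0:{}; 1:{b}.
0 does not force ((b implies a) implies b) implies b: already at 0 itself, 0 forces (b implies a) implies b but 0 does not force b.
0 lacks atom b, so 0 does not force b.
So the root 0 does not force the formula.

No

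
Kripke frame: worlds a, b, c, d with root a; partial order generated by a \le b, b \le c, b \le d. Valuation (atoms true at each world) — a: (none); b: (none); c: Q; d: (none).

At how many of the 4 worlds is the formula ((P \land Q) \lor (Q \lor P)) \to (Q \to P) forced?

a: does not force it — a \nVdash ((P \land Q) \lor (Q \lor P)) \to (Q \to P): at the accessible world c, c \Vdash (P \land Q) \lor (Q \lor P) but c \nVdash Q \to P.
b: does not force it.
c: does not force it.
d: forces it.
Worlds forcing the formula: {d}.

1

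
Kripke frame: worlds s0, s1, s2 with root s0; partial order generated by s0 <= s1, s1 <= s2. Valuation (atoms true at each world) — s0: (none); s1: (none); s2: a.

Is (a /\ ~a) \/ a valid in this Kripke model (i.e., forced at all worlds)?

No

Not every world: s0 ||-/- (a /\ ~a) \/ a.
s0 ||-/- (a /\ ~a) \/ a: neither disjunct is forced at s0.
s0 ||-/- a /\ ~a since s0 fails a.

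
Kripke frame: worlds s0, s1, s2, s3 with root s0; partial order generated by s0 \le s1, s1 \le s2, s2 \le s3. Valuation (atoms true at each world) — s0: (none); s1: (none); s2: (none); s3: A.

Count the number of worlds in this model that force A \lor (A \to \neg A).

s0: does not force it — s0 \nVdash A \lor (A \to \neg A): neither disjunct is forced at s0.
s1: does not force it — s1 \nVdash A \lor (A \to \neg A): neither disjunct is forced at s1.
s2: does not force it — s2 \nVdash A \lor (A \to \neg A): neither disjunct is forced at s2.
s3: forces it.
Worlds forcing the formula: {s3}.

1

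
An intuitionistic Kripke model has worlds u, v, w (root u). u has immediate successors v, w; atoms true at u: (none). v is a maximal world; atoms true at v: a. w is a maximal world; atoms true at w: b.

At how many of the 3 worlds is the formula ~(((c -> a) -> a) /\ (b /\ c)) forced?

u: forces it.
v: forces it.
w: forces it.
Worlds forcing the formula: {u, v, w}.

3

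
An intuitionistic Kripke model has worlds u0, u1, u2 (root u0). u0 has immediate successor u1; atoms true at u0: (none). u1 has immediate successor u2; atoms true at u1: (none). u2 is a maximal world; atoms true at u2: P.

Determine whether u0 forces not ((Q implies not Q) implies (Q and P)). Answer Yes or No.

Yes

u0 forces not ((Q implies not Q) implies (Q and P)): no world accessible from u0 forces (Q implies not Q) implies (Q and P).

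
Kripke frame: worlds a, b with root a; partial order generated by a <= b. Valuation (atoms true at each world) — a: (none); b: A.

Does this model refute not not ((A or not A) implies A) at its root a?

a forces not not ((A or not A) implies A): no world accessible from a forces not ((A or not A) implies A).
So the root a forces not not ((A or not A) implies A); the model is not a countermodel.

No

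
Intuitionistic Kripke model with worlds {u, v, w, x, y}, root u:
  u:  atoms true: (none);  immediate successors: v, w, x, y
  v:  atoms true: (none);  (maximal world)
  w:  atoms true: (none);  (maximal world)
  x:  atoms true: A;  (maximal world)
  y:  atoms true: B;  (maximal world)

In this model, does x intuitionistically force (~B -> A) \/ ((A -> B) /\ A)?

x ||- (~B -> A) \/ ((A -> B) /\ A) via the disjunct ~B -> A.

Yes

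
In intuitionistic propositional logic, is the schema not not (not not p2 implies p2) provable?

Yes

This is the double negation of double-negation elimination, which is intuitionistically derivable.
By Glivenko's theorem the double negation of any classical propositional tautology is intuitionistically provable; not not p2 implies p2 is classically a tautology.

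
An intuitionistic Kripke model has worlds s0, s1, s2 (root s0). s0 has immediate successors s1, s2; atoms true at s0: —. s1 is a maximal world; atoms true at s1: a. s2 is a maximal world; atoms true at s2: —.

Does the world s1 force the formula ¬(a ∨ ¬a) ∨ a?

Yes

s1 ⊩ ¬(a ∨ ¬a) ∨ a via the disjunct a.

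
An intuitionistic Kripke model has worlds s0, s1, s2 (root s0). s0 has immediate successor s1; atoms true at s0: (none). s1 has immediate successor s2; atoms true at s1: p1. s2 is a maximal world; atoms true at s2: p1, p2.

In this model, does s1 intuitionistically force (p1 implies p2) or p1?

s1 forces (p1 implies p2) or p1 via the disjunct p1.

Yes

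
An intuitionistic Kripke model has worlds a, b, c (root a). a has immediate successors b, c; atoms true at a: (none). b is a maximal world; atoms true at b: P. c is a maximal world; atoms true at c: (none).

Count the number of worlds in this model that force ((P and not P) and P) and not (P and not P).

a: does not force it — a does not force ((P and not P) and P) and not (P and not P) since a fails (P and not P) and P.
b: does not force it — b does not force ((P and not P) and P) and not (P and not P) since b fails (P and not P) and P.
c: does not force it — c does not force ((P and not P) and P) and not (P and not P) since c fails (P and not P) and P.
Worlds forcing the formula: { }.

0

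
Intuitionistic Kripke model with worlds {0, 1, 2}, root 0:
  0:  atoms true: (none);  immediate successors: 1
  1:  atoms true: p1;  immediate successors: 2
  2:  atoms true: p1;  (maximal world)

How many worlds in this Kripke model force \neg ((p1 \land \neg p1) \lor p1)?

0

0: does not force it — 0 \nVdash \neg ((p1 \land \neg p1) \lor p1) since 1 is accessible from 0 and 1 \Vdash (p1 \land \neg p1) \lor p1.
1: does not force it — 1 \nVdash \neg ((p1 \land \neg p1) \lor p1) since 1 is accessible from 1 and 1 \Vdash (p1 \land \neg p1) \lor p1.
2: does not force it — 2 \nVdash \neg ((p1 \land \neg p1) \lor p1) since 2 is accessible from 2 and 2 \Vdash (p1 \land \neg p1) \lor p1.
Worlds forcing the formula: { }.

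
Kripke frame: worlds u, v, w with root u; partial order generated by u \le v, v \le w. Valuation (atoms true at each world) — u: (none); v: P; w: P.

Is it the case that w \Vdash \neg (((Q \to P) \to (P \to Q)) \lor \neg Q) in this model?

No

w \nVdash \neg (((Q \to P) \to (P \to Q)) \lor \neg Q) since w is accessible from w and w \Vdash ((Q \to P) \to (P \to Q)) \lor \neg Q.
w \Vdash ((Q \to P) \to (P \to Q)) \lor \neg Q via the disjunct \neg Q.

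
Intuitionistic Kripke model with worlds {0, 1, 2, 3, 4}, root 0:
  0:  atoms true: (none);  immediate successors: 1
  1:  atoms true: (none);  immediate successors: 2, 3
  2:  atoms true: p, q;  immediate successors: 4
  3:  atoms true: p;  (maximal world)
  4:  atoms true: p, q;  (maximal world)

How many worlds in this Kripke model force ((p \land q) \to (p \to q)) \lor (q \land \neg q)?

0: forces it.
1: forces it.
2: forces it.
3: forces it.
4: forces it.
Worlds forcing the formula: {0, 1, 2, 3, 4}.

5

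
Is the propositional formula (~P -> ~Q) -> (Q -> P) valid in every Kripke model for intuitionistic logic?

No

This is the converse of contraposition, which is not intuitionistically valid.
A Kripke countermodel: worlds a, b; order generated by a <= b; atoms true at each world — a:{Q}; b:{P,Q}.
a ||-/- (~P -> ~Q) -> (Q -> P): already at a itself, a ||- ~P -> ~Q but a ||-/- Q -> P.
a ||-/- Q -> P: already at a itself, a ||- Q but a ||-/- P.
a lacks atom P, so a ||-/- P.
So the root a does not force the formula.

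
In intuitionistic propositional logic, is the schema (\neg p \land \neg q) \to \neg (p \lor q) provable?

This is a constructively valid De Morgan direction (conjunction of negations to negated disjunction), which is intuitionistically derivable.
If both \neg p and \neg q hold at a world, no accessible world forces p or forces q, so none forces p \lor q.

Yes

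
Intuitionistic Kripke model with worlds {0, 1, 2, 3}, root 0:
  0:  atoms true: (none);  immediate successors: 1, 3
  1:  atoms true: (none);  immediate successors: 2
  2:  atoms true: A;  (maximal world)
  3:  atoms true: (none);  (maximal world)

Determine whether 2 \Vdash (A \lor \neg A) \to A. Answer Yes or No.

Yes

2 \Vdash (A \lor \neg A) \to A: every world accessible from 2 that forces A \lor \neg A (namely 2) also forces A.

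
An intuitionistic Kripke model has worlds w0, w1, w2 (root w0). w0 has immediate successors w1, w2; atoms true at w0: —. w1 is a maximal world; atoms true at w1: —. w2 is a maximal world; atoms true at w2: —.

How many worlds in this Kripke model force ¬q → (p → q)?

w0: forces it.
w1: forces it.
w2: forces it.
Worlds forcing the formula: {w0, w1, w2}.

3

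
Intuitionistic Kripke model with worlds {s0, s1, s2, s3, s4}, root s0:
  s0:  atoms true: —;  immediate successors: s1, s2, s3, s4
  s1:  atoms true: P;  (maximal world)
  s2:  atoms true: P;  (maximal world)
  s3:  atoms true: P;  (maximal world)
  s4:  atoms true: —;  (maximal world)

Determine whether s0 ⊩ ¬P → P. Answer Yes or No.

s0 ⊮ ¬P → P: at the accessible world s4, s4 ⊩ ¬P but s4 ⊮ P.
s4 lacks atom P, so s4 ⊮ P.

No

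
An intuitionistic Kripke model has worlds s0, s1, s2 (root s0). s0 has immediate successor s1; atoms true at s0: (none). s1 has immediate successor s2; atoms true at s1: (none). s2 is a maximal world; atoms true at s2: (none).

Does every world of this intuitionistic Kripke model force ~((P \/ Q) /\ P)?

Yes

s0 ||- ~((P \/ Q) /\ P): no world accessible from s0 forces (P \/ Q) /\ P.
Since the root s0 forces ~((P \/ Q) /\ P) and forcing is persistent (monotone upward), every world forces it.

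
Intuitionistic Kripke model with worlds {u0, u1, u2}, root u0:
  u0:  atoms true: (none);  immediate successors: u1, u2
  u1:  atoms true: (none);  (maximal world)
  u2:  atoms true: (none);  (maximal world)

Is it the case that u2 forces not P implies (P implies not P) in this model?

Yes

u2 forces not P implies (P implies not P): every world accessible from u2 that forces not P (namely u2) also forces P implies not P.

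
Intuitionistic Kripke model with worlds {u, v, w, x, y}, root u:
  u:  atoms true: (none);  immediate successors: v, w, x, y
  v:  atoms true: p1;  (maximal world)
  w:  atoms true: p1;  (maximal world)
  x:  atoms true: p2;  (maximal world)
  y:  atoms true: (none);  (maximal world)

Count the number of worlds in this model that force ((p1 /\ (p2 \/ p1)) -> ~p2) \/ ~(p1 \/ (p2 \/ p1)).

5

u: forces it.
v: forces it.
w: forces it.
x: forces it.
y: forces it.
Worlds forcing the formula: {u, v, w, x, y}.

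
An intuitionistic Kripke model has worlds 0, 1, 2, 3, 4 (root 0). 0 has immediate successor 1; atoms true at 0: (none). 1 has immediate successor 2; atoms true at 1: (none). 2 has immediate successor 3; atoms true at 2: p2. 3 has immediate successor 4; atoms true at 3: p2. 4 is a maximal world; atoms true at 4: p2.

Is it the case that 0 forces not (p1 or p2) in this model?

0 does not force not (p1 or p2) since 2 is accessible from 0 and 2 forces p1 or p2.
2 forces p1 or p2 via the disjunct p2.

No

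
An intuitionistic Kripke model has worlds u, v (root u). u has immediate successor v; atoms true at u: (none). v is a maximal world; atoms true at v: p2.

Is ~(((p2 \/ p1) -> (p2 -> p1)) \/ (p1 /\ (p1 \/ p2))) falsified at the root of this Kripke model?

No

u ||- ~(((p2 \/ p1) -> (p2 -> p1)) \/ (p1 /\ (p1 \/ p2))): no world accessible from u forces ((p2 \/ p1) -> (p2 -> p1)) \/ (p1 /\ (p1 \/ p2)).
So the root u forces ~(((p2 \/ p1) -> (p2 -> p1)) \/ (p1 /\ (p1 \/ p2))); the model is not a countermodel.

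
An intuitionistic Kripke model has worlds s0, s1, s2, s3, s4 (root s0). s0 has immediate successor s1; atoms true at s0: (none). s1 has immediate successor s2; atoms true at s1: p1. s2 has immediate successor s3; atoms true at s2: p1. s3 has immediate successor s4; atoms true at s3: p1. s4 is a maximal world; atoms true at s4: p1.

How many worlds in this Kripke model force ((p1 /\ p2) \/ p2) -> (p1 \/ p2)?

5

s0: forces it.
s1: forces it.
s2: forces it.
s3: forces it.
s4: forces it.
Worlds forcing the formula: {s0, s1, s2, s3, s4}.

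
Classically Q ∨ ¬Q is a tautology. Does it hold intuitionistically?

No

This is the law of excluded middle, which is not intuitionistically valid.
A Kripke countermodel: worlds a, b; order generated by a ≤ b; atoms true at each world — a:{}; b:{Q}.
a ⊮ Q ∨ ¬Q: neither disjunct is forced at a.
a lacks atom Q, so a ⊮ Q.
So the root a does not force the formula.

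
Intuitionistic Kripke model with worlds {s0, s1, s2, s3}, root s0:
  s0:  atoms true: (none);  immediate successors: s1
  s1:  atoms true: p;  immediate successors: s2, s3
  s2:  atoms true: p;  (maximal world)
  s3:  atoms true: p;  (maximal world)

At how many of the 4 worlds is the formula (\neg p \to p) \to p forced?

3

s0: does not force it — s0 \nVdash (\neg p \to p) \to p: already at s0 itself, s0 \Vdash \neg p \to p but s0 \nVdash p.
s1: forces it.
s2: forces it.
s3: forces it.
Worlds forcing the formula: {s1, s2, s3}.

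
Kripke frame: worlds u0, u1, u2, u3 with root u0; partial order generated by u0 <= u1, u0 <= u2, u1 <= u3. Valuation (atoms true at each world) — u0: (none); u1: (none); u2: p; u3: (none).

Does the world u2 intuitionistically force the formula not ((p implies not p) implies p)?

u2 does not force not ((p implies not p) implies p) since u2 is accessible from u2 and u2 forces (p implies not p) implies p.
u2 forces (p implies not p) implies p vacuously: no world accessible from u2 forces the antecedent p implies not p.

No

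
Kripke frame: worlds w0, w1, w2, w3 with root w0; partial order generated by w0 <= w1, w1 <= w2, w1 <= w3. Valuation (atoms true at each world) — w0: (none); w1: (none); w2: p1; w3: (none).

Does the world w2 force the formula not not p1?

Yes

w2 forces not not p1: no world accessible from w2 forces not p1.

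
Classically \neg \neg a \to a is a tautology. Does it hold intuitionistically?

This is double-negation elimination, which is not intuitionistically valid.
A Kripke countermodel: worlds u0, u1; order generated by u0 \le u1; atoms true at each world — u0:{}; u1:{a}.
u0 \nVdash \neg \neg a \to a: already at u0 itself, u0 \Vdash \neg \neg a but u0 \nVdash a.
u0 lacks atom a, so u0 \nVdash a.
So the root u0 does not force the formula.

No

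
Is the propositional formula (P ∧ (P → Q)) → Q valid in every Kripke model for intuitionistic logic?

Yes

This is modus ponens in implicational form, which is intuitionistically derivable.
If a world forces P and P → Q, then applying the implication at that world (which is accessible from itself) gives Q.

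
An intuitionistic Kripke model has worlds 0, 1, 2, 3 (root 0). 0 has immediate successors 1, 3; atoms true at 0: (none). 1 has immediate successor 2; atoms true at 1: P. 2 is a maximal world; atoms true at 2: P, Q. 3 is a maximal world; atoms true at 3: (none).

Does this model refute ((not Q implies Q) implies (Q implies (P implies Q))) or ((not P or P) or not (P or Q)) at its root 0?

0 forces ((not Q implies Q) implies (Q implies (P implies Q))) or ((not P or P) or not (P or Q)) via the disjunct (not Q implies Q) implies (Q implies (P implies Q)).
So the root 0 forces ((not Q implies Q) implies (Q implies (P implies Q))) or ((not P or P) or not (P or Q)); the model is not a countermodel.

No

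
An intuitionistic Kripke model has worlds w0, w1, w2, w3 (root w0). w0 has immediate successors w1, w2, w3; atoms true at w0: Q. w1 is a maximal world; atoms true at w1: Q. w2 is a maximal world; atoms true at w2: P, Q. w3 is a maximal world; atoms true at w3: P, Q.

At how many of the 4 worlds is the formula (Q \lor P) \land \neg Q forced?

w0: does not force it — w0 \nVdash (Q \lor P) \land \neg Q since w0 fails \neg Q.
w1: does not force it.
w2: does not force it.
w3: does not force it.
Worlds forcing the formula: { }.

0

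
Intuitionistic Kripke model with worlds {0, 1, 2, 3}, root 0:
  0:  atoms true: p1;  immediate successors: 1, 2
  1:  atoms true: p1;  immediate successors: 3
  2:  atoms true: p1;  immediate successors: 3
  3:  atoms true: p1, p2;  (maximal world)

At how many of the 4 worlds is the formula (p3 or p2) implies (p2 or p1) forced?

4

0: forces it.
1: forces it.
2: forces it.
3: forces it.
Worlds forcing the formula: {0, 1, 2, 3}.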